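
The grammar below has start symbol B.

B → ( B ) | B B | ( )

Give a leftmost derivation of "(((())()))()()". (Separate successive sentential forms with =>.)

B=>BB=>BBB=>(B)BB=>((B))BB=>((BB))BB=>(((B)B))BB=>(((())B))BB=>(((())()))BB=>(((())()))()B=>(((())()))()()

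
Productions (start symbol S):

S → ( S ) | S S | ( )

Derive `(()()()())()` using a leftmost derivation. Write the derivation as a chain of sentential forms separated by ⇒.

S⇒SS⇒(S)S⇒(SS)S⇒(SSS)S⇒(SSSS)S⇒(()SSS)S⇒(()()SS)S⇒(()()()S)S⇒(()()()())S⇒(()()()())()

S ⇒ SS   [S → S S]
SS ⇒ (S)S   [S → ( S )]
(S)S ⇒ (SS)S   [S → S S]
(SS)S ⇒ (SSS)S   [S → S S]
(SSS)S ⇒ (SSSS)S   [S → S S]
(SSSS)S ⇒ (()SSS)S   [S → ( )]
(()SSS)S ⇒ (()()SS)S   [S → ( )]
(()()SS)S ⇒ (()()()S)S   [S → ( )]
(()()()S)S ⇒ (()()()())S   [S → ( )]
(()()()())S ⇒ (()()()())()   [S → ( )]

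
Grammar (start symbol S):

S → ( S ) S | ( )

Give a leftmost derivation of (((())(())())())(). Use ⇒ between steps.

S ⇒ (S)S ⇒ ((S)S)S ⇒ (((S)S)S)S ⇒ (((())S)S)S ⇒ (((())(S)S)S)S ⇒ (((())(())S)S)S ⇒ (((())(())())S)S ⇒ (((())(())())())S ⇒ (((())(())())())()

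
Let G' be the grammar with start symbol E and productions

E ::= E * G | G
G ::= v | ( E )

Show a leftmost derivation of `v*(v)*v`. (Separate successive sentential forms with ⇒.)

E ⇒ E*G   [E ::= E * G]
E*G ⇒ E*G*G   [E ::= E * G]
E*G*G ⇒ G*G*G   [E ::= G]
G*G*G ⇒ v*G*G   [G ::= v]
v*G*G ⇒ v*(E)*G   [G ::= ( E )]
v*(E)*G ⇒ v*(G)*G   [E ::= G]
v*(G)*G ⇒ v*(v)*G   [G ::= v]
v*(v)*G ⇒ v*(v)*v   [G ::= v]

E ⇒ E*G ⇒ E*G*G ⇒ G*G*G ⇒ v*G*G ⇒ v*(E)*G ⇒ v*(G)*G ⇒ v*(v)*G ⇒ v*(v)*v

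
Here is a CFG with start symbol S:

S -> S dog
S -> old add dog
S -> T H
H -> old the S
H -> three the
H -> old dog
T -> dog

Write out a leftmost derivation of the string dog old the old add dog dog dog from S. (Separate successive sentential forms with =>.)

S => S dog => T H dog => dog H dog => dog old the S dog => dog old the S dog dog => dog old the old add dog dog dog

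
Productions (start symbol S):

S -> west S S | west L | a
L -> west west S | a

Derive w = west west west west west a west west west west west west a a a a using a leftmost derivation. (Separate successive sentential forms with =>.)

S => west S S => west west L S => west west west west S S => west west west west west S S S => west west west west west a S S => west west west west west a west L S => west west west west west a west west west S S => west west west west west a west west west west S S S => west west west west west a west west west west west S S S S => west west west west west a west west west west west west L S S S => west west west west west a west west west west west west a S S S => west west west west west a west west west west west west a a S S => west west west west west a west west west west west west a a a S => west west west west west a west west west west west west a a a a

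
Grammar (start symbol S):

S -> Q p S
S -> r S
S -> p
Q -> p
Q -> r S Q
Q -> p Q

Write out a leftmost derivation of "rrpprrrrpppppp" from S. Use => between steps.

S => rS   [S -> r S]
rS => rrS   [S -> r S]
rrS => rrQpS   [S -> Q p S]
rrQpS => rrpQpS   [Q -> p Q]
rrpQpS => rrppQpS   [Q -> p Q]
rrppQpS => rrpprSQpS   [Q -> r S Q]
rrpprSQpS => rrpprrSQpS   [S -> r S]
rrpprrSQpS => rrpprrrSQpS   [S -> r S]
rrpprrrSQpS => rrpprrrrSQpS   [S -> r S]
rrpprrrrSQpS => rrpprrrrpQpS   [S -> p]
rrpprrrrpQpS => rrpprrrrppQpS   [Q -> p Q]
rrpprrrrppQpS => rrpprrrrpppQpS   [Q -> p Q]
rrpprrrrpppQpS => rrpprrrrpppppS   [Q -> p]
rrpprrrrpppppS => rrpprrrrpppppp   [S -> p]

S => rS => rrS => rrQpS => rrpQpS => rrppQpS => rrpprSQpS => rrpprrSQpS => rrpprrrSQpS => rrpprrrrSQpS => rrpprrrrpQpS => rrpprrrrppQpS => rrpprrrrpppQpS => rrpprrrrpppppS => rrpprrrrpppppp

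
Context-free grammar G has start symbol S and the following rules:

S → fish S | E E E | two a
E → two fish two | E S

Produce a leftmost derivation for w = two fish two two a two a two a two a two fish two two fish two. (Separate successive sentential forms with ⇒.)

S ⇒ E E E ⇒ E S E E ⇒ E S S E E ⇒ E S S S E E ⇒ E S S S S E E ⇒ two fish two S S S S E E ⇒ two fish two two a S S S E E ⇒ two fish two two a two a S S E E ⇒ two fish two two a two a two a S E E ⇒ two fish two two a two a two a two a E E ⇒ two fish two two a two a two a two a two fish two E ⇒ two fish two two a two a two a two a two fish two two fish two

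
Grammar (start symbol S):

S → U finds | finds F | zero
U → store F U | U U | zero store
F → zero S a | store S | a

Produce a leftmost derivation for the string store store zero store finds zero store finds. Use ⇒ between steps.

S ⇒ U finds ⇒ store F U finds ⇒ store store S U finds ⇒ store store U finds U finds ⇒ store store zero store finds U finds ⇒ store store zero store finds zero store finds

S ⇒ U finds   [S → U finds]
U finds ⇒ store F U finds   [U → store F U]
store F U finds ⇒ store store S U finds   [F → store S]
store store S U finds ⇒ store store U finds U finds   [S → U finds]
store store U finds U finds ⇒ store store zero store finds U finds   [U → zero store]
store store zero store finds U finds ⇒ store store zero store finds zero store finds   [U → zero store]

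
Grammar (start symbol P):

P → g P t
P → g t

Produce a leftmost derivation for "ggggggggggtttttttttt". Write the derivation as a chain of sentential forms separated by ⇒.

P⇒gPt⇒ggPtt⇒gggPttt⇒ggggPtttt⇒gggggPttttt⇒ggggggPtttttt⇒gggggggPttttttt⇒ggggggggPtttttttt⇒gggggggggPttttttttt⇒ggggggggggtttttttttt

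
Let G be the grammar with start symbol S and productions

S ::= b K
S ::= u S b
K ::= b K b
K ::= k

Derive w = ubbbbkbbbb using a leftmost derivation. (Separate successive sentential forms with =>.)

S=>uSb=>ubKb=>ubbKbb=>ubbbKbbb=>ubbbbKbbbb=>ubbbbkbbbb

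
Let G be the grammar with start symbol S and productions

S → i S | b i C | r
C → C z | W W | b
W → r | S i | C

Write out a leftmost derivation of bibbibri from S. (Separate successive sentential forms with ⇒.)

S ⇒ biC   [S → b i C]
biC ⇒ biWW   [C → W W]
biWW ⇒ biCW   [W → C]
biCW ⇒ bibW   [C → b]
bibW ⇒ bibSi   [W → S i]
bibSi ⇒ bibbiCi   [S → b i C]
bibbiCi ⇒ bibbiWWi   [C → W W]
bibbiWWi ⇒ bibbiCWi   [W → C]
bibbiCWi ⇒ bibbibWi   [C → b]
bibbibWi ⇒ bibbibri   [W → r]

S⇒biC⇒biWW⇒biCW⇒bibW⇒bibSi⇒bibbiCi⇒bibbiWWi⇒bibbiCWi⇒bibbibWi⇒bibbibri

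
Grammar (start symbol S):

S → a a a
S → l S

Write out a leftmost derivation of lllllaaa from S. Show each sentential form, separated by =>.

S => lS   [S → l S]
lS => llS   [S → l S]
llS => lllS   [S → l S]
lllS => llllS   [S → l S]
llllS => lllllS   [S → l S]
lllllS => lllllaaa   [S → a a a]

S => lS => llS => lllS => llllS => lllllS => lllllaaa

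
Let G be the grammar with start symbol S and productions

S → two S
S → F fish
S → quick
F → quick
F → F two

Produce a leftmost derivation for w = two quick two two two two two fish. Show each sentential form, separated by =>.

S => two S => two F fish => two F two fish => two F two two fish => two F two two two fish => two F two two two two fish => two F two two two two two fish => two quick two two two two two fish

S => two S   [S → two S]
two S => two F fish   [S → F fish]
two F fish => two F two fish   [F → F two]
two F two fish => two F two two fish   [F → F two]
two F two two fish => two F two two two fish   [F → F two]
two F two two two fish => two F two two two two fish   [F → F two]
two F two two two two fish => two F two two two two two fish   [F → F two]
two F two two two two two fish => two quick two two two two two fish   [F → quick]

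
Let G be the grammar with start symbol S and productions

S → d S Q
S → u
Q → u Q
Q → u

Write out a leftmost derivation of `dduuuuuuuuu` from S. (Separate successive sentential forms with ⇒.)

S ⇒ dSQ ⇒ ddSQQ ⇒ dduQQ ⇒ dduuQQ ⇒ dduuuQQ ⇒ dduuuuQQ ⇒ dduuuuuQQ ⇒ dduuuuuuQ ⇒ dduuuuuuuQ ⇒ dduuuuuuuuQ ⇒ dduuuuuuuuu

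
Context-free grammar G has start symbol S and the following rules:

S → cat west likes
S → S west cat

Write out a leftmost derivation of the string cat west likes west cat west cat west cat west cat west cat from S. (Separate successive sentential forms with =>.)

S => S west cat => S west cat west cat => S west cat west cat west cat => S west cat west cat west cat west cat => S west cat west cat west cat west cat west cat => cat west likes west cat west cat west cat west cat west cat

S => S west cat   [S → S west cat]
S west cat => S west cat west cat   [S → S west cat]
S west cat west cat => S west cat west cat west cat   [S → S west cat]
S west cat west cat west cat => S west cat west cat west cat west cat   [S → S west cat]
S west cat west cat west cat west cat => S west cat west cat west cat west cat west cat   [S → S west cat]
S west cat west cat west cat west cat west cat => cat west likes west cat west cat west cat west cat west cat   [S → cat west likes]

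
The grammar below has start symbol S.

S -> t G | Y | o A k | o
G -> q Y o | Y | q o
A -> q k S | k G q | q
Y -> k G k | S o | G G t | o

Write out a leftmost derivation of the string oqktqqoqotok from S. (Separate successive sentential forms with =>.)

S => oAk => oqkSk => oqktGk => oqktqYok => oqktqGGtok => oqktqqoGtok => oqktqqoqotok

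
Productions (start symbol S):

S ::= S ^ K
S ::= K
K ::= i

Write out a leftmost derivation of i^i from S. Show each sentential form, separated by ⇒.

S⇒S^K⇒K^K⇒i^K⇒i^i

S ⇒ S^K   [S ::= S ^ K]
S^K ⇒ K^K   [S ::= K]
K^K ⇒ i^K   [K ::= i]
i^K ⇒ i^i   [K ::= i]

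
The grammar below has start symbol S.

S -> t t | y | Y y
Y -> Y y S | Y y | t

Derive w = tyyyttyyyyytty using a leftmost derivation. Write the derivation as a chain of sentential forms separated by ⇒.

S ⇒ Yy   [S -> Y y]
Yy ⇒ YySy   [Y -> Y y S]
YySy ⇒ YySySy   [Y -> Y y S]
YySySy ⇒ YyySySy   [Y -> Y y]
YyySySy ⇒ YyyySySy   [Y -> Y y]
YyyySySy ⇒ YySyyySySy   [Y -> Y y S]
YySyyySySy ⇒ YySySyyySySy   [Y -> Y y S]
YySySyyySySy ⇒ tySySyyySySy   [Y -> t]
tySySyyySySy ⇒ tyyySyyySySy   [S -> y]
tyyySyyySySy ⇒ tyyyttyyySySy   [S -> t t]
tyyyttyyySySy ⇒ tyyyttyyyyySy   [S -> y]
tyyyttyyyyySy ⇒ tyyyttyyyyytty   [S -> t t]

S ⇒ Yy ⇒ YySy ⇒ YySySy ⇒ YyySySy ⇒ YyyySySy ⇒ YySyyySySy ⇒ YySySyyySySy ⇒ tySySyyySySy ⇒ tyyySyyySySy ⇒ tyyyttyyySySy ⇒ tyyyttyyyyySy ⇒ tyyyttyyyyytty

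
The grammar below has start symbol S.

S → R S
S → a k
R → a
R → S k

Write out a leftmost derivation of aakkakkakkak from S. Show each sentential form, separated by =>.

S => RS   [S → R S]
RS => SkS   [R → S k]
SkS => RSkS   [S → R S]
RSkS => SkSkS   [R → S k]
SkSkS => RSkSkS   [S → R S]
RSkSkS => SkSkSkS   [R → S k]
SkSkSkS => RSkSkSkS   [S → R S]
RSkSkSkS => aSkSkSkS   [R → a]
aSkSkSkS => aakkSkSkS   [S → a k]
aakkSkSkS => aakkakkSkS   [S → a k]
aakkakkSkS => aakkakkakkS   [S → a k]
aakkakkakkS => aakkakkakkak   [S → a k]

S=>RS=>SkS=>RSkS=>SkSkS=>RSkSkS=>SkSkSkS=>RSkSkSkS=>aSkSkSkS=>aakkSkSkS=>aakkakkSkS=>aakkakkakkS=>aakkakkakkak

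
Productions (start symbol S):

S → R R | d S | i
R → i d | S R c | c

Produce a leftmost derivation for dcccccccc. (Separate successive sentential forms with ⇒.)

S ⇒ RR ⇒ SRcR ⇒ RRRcR ⇒ SRcRRcR ⇒ dSRcRRcR ⇒ dRRRcRRcR ⇒ dcRRcRRcR ⇒ dccRcRRcR ⇒ dccccRRcR ⇒ dcccccRcR ⇒ dcccccccR ⇒ dcccccccc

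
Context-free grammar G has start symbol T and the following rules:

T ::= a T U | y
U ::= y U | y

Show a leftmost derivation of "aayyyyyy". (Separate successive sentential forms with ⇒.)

T ⇒ aTU ⇒ aaTUU ⇒ aayUU ⇒ aayyUU ⇒ aayyyUU ⇒ aayyyyUU ⇒ aayyyyyU ⇒ aayyyyyy

T ⇒ aTU   [T ::= a T U]
aTU ⇒ aaTUU   [T ::= a T U]
aaTUU ⇒ aayUU   [T ::= y]
aayUU ⇒ aayyUU   [U ::= y U]
aayyUU ⇒ aayyyUU   [U ::= y U]
aayyyUU ⇒ aayyyyUU   [U ::= y U]
aayyyyUU ⇒ aayyyyyU   [U ::= y]
aayyyyyU ⇒ aayyyyyy   [U ::= y]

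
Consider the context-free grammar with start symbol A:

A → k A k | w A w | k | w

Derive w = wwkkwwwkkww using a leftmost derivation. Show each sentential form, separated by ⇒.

A ⇒ wAw   [A → w A w]
wAw ⇒ wwAww   [A → w A w]
wwAww ⇒ wwkAkww   [A → k A k]
wwkAkww ⇒ wwkkAkkww   [A → k A k]
wwkkAkkww ⇒ wwkkwAwkkww   [A → w A w]
wwkkwAwkkww ⇒ wwkkwwwkkww   [A → w]

A⇒wAw⇒wwAww⇒wwkAkww⇒wwkkAkkww⇒wwkkwAwkkww⇒wwkkwwwkkww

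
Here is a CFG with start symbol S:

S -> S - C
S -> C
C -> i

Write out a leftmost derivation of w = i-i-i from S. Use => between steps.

S=>S-C=>S-C-C=>C-C-C=>i-C-C=>i-i-C=>i-i-i

S => S-C   [S -> S - C]
S-C => S-C-C   [S -> S - C]
S-C-C => C-C-C   [S -> C]
C-C-C => i-C-C   [C -> i]
i-C-C => i-i-C   [C -> i]
i-i-C => i-i-i   [C -> i]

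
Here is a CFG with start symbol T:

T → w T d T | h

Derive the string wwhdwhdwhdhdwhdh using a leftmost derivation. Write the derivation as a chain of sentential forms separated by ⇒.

T ⇒ wTdT ⇒ wwTdTdT ⇒ wwhdTdT ⇒ wwhdwTdTdT ⇒ wwhdwhdTdT ⇒ wwhdwhdwTdTdT ⇒ wwhdwhdwhdTdT ⇒ wwhdwhdwhdhdT ⇒ wwhdwhdwhdhdwTdT ⇒ wwhdwhdwhdhdwhdT ⇒ wwhdwhdwhdhdwhdh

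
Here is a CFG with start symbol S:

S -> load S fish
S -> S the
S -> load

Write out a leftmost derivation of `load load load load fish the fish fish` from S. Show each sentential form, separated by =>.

S => load S fish => load load S fish fish => load load S the fish fish => load load load S fish the fish fish => load load load load fish the fish fish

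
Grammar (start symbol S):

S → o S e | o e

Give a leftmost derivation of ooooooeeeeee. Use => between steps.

S => oSe   [S → o S e]
oSe => ooSee   [S → o S e]
ooSee => oooSeee   [S → o S e]
oooSeee => ooooSeeee   [S → o S e]
ooooSeeee => oooooSeeeee   [S → o S e]
oooooSeeeee => ooooooeeeeee   [S → o e]

S => oSe => ooSee => oooSeee => ooooSeeee => oooooSeeeee => ooooooeeeeee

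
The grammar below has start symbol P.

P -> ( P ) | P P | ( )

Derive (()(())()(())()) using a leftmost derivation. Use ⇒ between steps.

P ⇒ (P)   [P -> ( P )]
(P) ⇒ (PP)   [P -> P P]
(PP) ⇒ (()P)   [P -> ( )]
(()P) ⇒ (()PP)   [P -> P P]
(()PP) ⇒ (()PPP)   [P -> P P]
(()PPP) ⇒ (()(P)PP)   [P -> ( P )]
(()(P)PP) ⇒ (()(())PP)   [P -> ( )]
(()(())PP) ⇒ (()(())PPP)   [P -> P P]
(()(())PPP) ⇒ (()(())()PP)   [P -> ( )]
(()(())()PP) ⇒ (()(())()(P)P)   [P -> ( P )]
(()(())()(P)P) ⇒ (()(())()(())P)   [P -> ( )]
(()(())()(())P) ⇒ (()(())()(())())   [P -> ( )]

P⇒(P)⇒(PP)⇒(()P)⇒(()PP)⇒(()PPP)⇒(()(P)PP)⇒(()(())PP)⇒(()(())PPP)⇒(()(())()PP)⇒(()(())()(P)P)⇒(()(())()(())P)⇒(()(())()(())())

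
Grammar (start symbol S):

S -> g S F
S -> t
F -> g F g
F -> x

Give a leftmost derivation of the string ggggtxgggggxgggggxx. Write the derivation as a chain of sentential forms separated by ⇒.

S ⇒ gSF   [S -> g S F]
gSF ⇒ ggSFF   [S -> g S F]
ggSFF ⇒ gggSFFF   [S -> g S F]
gggSFFF ⇒ ggggSFFFF   [S -> g S F]
ggggSFFFF ⇒ ggggtFFFF   [S -> t]
ggggtFFFF ⇒ ggggtxFFF   [F -> x]
ggggtxFFF ⇒ ggggtxgFgFF   [F -> g F g]
ggggtxgFgFF ⇒ ggggtxggFggFF   [F -> g F g]
ggggtxggFggFF ⇒ ggggtxgggFgggFF   [F -> g F g]
ggggtxgggFgggFF ⇒ ggggtxggggFggggFF   [F -> g F g]
ggggtxggggFggggFF ⇒ ggggtxgggggFgggggFF   [F -> g F g]
ggggtxgggggFgggggFF ⇒ ggggtxgggggxgggggFF   [F -> x]
ggggtxgggggxgggggFF ⇒ ggggtxgggggxgggggxF   [F -> x]
ggggtxgggggxgggggxF ⇒ ggggtxgggggxgggggxx   [F -> x]

S⇒gSF⇒ggSFF⇒gggSFFF⇒ggggSFFFF⇒ggggtFFFF⇒ggggtxFFF⇒ggggtxgFgFF⇒ggggtxggFggFF⇒ggggtxgggFgggFF⇒ggggtxggggFggggFF⇒ggggtxgggggFgggggFF⇒ggggtxgggggxgggggFF⇒ggggtxgggggxgggggxF⇒ggggtxgggggxgggggxx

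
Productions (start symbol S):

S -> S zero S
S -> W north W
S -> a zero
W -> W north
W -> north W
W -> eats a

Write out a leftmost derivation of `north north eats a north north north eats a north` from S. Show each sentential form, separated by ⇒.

S ⇒ W north W ⇒ north W north W ⇒ north north W north W ⇒ north north W north north W ⇒ north north eats a north north W ⇒ north north eats a north north W north ⇒ north north eats a north north north W north ⇒ north north eats a north north north eats a north

S ⇒ W north W   [S -> W north W]
W north W ⇒ north W north W   [W -> north W]
north W north W ⇒ north north W north W   [W -> north W]
north north W north W ⇒ north north W north north W   [W -> W north]
north north W north north W ⇒ north north eats a north north W   [W -> eats a]
north north eats a north north W ⇒ north north eats a north north W north   [W -> W north]
north north eats a north north W north ⇒ north north eats a north north north W north   [W -> north W]
north north eats a north north north W north ⇒ north north eats a north north north eats a north   [W -> eats a]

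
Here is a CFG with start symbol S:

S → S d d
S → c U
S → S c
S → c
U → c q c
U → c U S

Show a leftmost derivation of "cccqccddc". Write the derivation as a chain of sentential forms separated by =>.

S=>cU=>ccUS=>cccqcS=>cccqcSc=>cccqcSddc=>cccqccddc

S => cU   [S → c U]
cU => ccUS   [U → c U S]
ccUS => cccqcS   [U → c q c]
cccqcS => cccqcSc   [S → S c]
cccqcSc => cccqcSddc   [S → S d d]
cccqcSddc => cccqccddc   [S → c]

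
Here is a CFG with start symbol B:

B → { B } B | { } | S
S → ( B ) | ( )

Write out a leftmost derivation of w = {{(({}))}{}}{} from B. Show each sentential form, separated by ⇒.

B ⇒ {B}B ⇒ {{B}B}B ⇒ {{S}B}B ⇒ {{(B)}B}B ⇒ {{(S)}B}B ⇒ {{((B))}B}B ⇒ {{(({}))}B}B ⇒ {{(({}))}{}}B ⇒ {{(({}))}{}}{}

B ⇒ {B}B   [B → { B } B]
{B}B ⇒ {{B}B}B   [B → { B } B]
{{B}B}B ⇒ {{S}B}B   [B → S]
{{S}B}B ⇒ {{(B)}B}B   [S → ( B )]
{{(B)}B}B ⇒ {{(S)}B}B   [B → S]
{{(S)}B}B ⇒ {{((B))}B}B   [S → ( B )]
{{((B))}B}B ⇒ {{(({}))}B}B   [B → { }]
{{(({}))}B}B ⇒ {{(({}))}{}}B   [B → { }]
{{(({}))}{}}B ⇒ {{(({}))}{}}{}   [B → { }]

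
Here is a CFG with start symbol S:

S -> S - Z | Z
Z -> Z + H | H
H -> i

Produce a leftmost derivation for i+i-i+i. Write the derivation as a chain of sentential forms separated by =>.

S=>S-Z=>Z-Z=>Z+H-Z=>H+H-Z=>i+H-Z=>i+i-Z=>i+i-Z+H=>i+i-H+H=>i+i-i+H=>i+i-i+i

S => S-Z   [S -> S - Z]
S-Z => Z-Z   [S -> Z]
Z-Z => Z+H-Z   [Z -> Z + H]
Z+H-Z => H+H-Z   [Z -> H]
H+H-Z => i+H-Z   [H -> i]
i+H-Z => i+i-Z   [H -> i]
i+i-Z => i+i-Z+H   [Z -> Z + H]
i+i-Z+H => i+i-H+H   [Z -> H]
i+i-H+H => i+i-i+H   [H -> i]
i+i-i+H => i+i-i+i   [H -> i]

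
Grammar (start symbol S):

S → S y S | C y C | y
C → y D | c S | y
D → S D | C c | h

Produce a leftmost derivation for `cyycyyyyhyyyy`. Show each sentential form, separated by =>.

S=>CyC=>cSyC=>cCyCyC=>cyyCyC=>cyycSyC=>cyycCyCyC=>cyycyDyCyC=>cyycySDyCyC=>cyycyCyCDyCyC=>cyycyyyCDyCyC=>cyycyyyyDyCyC=>cyycyyyyhyCyC=>cyycyyyyhyyyC=>cyycyyyyhyyyy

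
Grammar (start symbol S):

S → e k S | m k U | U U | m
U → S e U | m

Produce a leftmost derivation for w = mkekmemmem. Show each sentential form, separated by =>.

S => mkU   [S → m k U]
mkU => mkSeU   [U → S e U]
mkSeU => mkUUeU   [S → U U]
mkUUeU => mkSeUUeU   [U → S e U]
mkSeUUeU => mkekSeUUeU   [S → e k S]
mkekSeUUeU => mkekmeUUeU   [S → m]
mkekmeUUeU => mkekmemUeU   [U → m]
mkekmemUeU => mkekmemmeU   [U → m]
mkekmemmeU => mkekmemmem   [U → m]

S=>mkU=>mkSeU=>mkUUeU=>mkSeUUeU=>mkekSeUUeU=>mkekmeUUeU=>mkekmemUeU=>mkekmemmeU=>mkekmemmem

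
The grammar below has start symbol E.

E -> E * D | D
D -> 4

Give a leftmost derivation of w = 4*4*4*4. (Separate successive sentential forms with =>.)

E => E*D => E*D*D => E*D*D*D => D*D*D*D => 4*D*D*D => 4*4*D*D => 4*4*4*D => 4*4*4*4

E => E*D   [E -> E * D]
E*D => E*D*D   [E -> E * D]
E*D*D => E*D*D*D   [E -> E * D]
E*D*D*D => D*D*D*D   [E -> D]
D*D*D*D => 4*D*D*D   [D -> 4]
4*D*D*D => 4*4*D*D   [D -> 4]
4*4*D*D => 4*4*4*D   [D -> 4]
4*4*4*D => 4*4*4*4   [D -> 4]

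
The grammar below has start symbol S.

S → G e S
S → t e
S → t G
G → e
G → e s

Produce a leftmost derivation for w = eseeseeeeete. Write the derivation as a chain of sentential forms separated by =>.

S => GeS => eseS => eseGeS => eseeseS => eseeseGeS => eseeseeeS => eseeseeeGeS => eseeseeeeeS => eseeseeeeetG => eseeseeeeete

S => GeS   [S → G e S]
GeS => eseS   [G → e s]
eseS => eseGeS   [S → G e S]
eseGeS => eseeseS   [G → e s]
eseeseS => eseeseGeS   [S → G e S]
eseeseGeS => eseeseeeS   [G → e]
eseeseeeS => eseeseeeGeS   [S → G e S]
eseeseeeGeS => eseeseeeeeS   [G → e]
eseeseeeeeS => eseeseeeeetG   [S → t G]
eseeseeeeetG => eseeseeeeete   [G → e]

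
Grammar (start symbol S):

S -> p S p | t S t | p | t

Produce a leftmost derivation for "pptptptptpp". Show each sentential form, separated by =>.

S => pSp => ppSpp => pptStpp => pptpSptpp => pptptStptpp => pptptptptpp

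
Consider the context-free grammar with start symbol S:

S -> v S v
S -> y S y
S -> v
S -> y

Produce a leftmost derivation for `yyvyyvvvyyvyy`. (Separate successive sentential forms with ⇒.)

S ⇒ ySy ⇒ yySyy ⇒ yyvSvyy ⇒ yyvySyvyy ⇒ yyvyySyyvyy ⇒ yyvyyvSvyyvyy ⇒ yyvyyvvvyyvyy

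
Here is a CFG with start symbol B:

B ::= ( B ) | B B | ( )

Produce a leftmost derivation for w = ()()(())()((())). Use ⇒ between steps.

B ⇒ BB   [B ::= B B]
BB ⇒ BBB   [B ::= B B]
BBB ⇒ BBBB   [B ::= B B]
BBBB ⇒ BBBBB   [B ::= B B]
BBBBB ⇒ ()BBBB   [B ::= ( )]
()BBBB ⇒ ()()BBB   [B ::= ( )]
()()BBB ⇒ ()()(B)BB   [B ::= ( B )]
()()(B)BB ⇒ ()()(())BB   [B ::= ( )]
()()(())BB ⇒ ()()(())()B   [B ::= ( )]
()()(())()B ⇒ ()()(())()(B)   [B ::= ( B )]
()()(())()(B) ⇒ ()()(())()((B))   [B ::= ( B )]
()()(())()((B)) ⇒ ()()(())()((()))   [B ::= ( )]

B ⇒ BB ⇒ BBB ⇒ BBBB ⇒ BBBBB ⇒ ()BBBB ⇒ ()()BBB ⇒ ()()(B)BB ⇒ ()()(())BB ⇒ ()()(())()B ⇒ ()()(())()(B) ⇒ ()()(())()((B)) ⇒ ()()(())()((()))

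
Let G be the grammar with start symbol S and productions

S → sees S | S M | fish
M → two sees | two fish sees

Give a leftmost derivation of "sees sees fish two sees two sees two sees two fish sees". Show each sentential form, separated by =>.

S => S M => sees S M => sees sees S M => sees sees S M M => sees sees S M M M => sees sees S M M M M => sees sees fish M M M M => sees sees fish two sees M M M => sees sees fish two sees two sees M M => sees sees fish two sees two sees two sees M => sees sees fish two sees two sees two sees two fish sees

S => S M   [S → S M]
S M => sees S M   [S → sees S]
sees S M => sees sees S M   [S → sees S]
sees sees S M => sees sees S M M   [S → S M]
sees sees S M M => sees sees S M M M   [S → S M]
sees sees S M M M => sees sees S M M M M   [S → S M]
sees sees S M M M M => sees sees fish M M M M   [S → fish]
sees sees fish M M M M => sees sees fish two sees M M M   [M → two sees]
sees sees fish two sees M M M => sees sees fish two sees two sees M M   [M → two sees]
sees sees fish two sees two sees M M => sees sees fish two sees two sees two sees M   [M → two sees]
sees sees fish two sees two sees two sees M => sees sees fish two sees two sees two sees two fish sees   [M → two fish sees]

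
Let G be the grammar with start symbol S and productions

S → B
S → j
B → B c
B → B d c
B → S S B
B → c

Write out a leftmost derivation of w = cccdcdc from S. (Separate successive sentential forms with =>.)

S => B => Bdc => Bdcdc => Bcdcdc => Bccdcdc => cccdcdc

S => B   [S → B]
B => Bdc   [B → B d c]
Bdc => Bdcdc   [B → B d c]
Bdcdc => Bcdcdc   [B → B c]
Bcdcdc => Bccdcdc   [B → B c]
Bccdcdc => cccdcdc   [B → c]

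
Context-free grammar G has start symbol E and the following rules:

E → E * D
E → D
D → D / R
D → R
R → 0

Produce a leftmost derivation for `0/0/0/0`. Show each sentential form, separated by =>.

E => D => D/R => D/R/R => D/R/R/R => R/R/R/R => 0/R/R/R => 0/0/R/R => 0/0/0/R => 0/0/0/0

E => D   [E → D]
D => D/R   [D → D / R]
D/R => D/R/R   [D → D / R]
D/R/R => D/R/R/R   [D → D / R]
D/R/R/R => R/R/R/R   [D → R]
R/R/R/R => 0/R/R/R   [R → 0]
0/R/R/R => 0/0/R/R   [R → 0]
0/0/R/R => 0/0/0/R   [R → 0]
0/0/0/R => 0/0/0/0   [R → 0]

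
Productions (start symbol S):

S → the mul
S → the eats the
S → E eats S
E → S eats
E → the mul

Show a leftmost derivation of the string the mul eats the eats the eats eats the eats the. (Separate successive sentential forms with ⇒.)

S ⇒ E eats S ⇒ the mul eats S ⇒ the mul eats E eats S ⇒ the mul eats S eats eats S ⇒ the mul eats the eats the eats eats S ⇒ the mul eats the eats the eats eats the eats the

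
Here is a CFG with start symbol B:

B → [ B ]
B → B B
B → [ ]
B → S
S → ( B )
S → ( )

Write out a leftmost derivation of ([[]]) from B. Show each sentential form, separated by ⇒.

B ⇒ S   [B → S]
S ⇒ (B)   [S → ( B )]
(B) ⇒ ([B])   [B → [ B ]]
([B]) ⇒ ([[]])   [B → [ ]]

B⇒S⇒(B)⇒([B])⇒([[]])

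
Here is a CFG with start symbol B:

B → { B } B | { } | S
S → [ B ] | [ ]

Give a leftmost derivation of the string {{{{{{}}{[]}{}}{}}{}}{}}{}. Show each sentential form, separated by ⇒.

B ⇒ {B}B   [B → { B } B]
{B}B ⇒ {{B}B}B   [B → { B } B]
{{B}B}B ⇒ {{{B}B}B}B   [B → { B } B]
{{{B}B}B}B ⇒ {{{{B}B}B}B}B   [B → { B } B]
{{{{B}B}B}B}B ⇒ {{{{{B}B}B}B}B}B   [B → { B } B]
{{{{{B}B}B}B}B}B ⇒ {{{{{{}}B}B}B}B}B   [B → { }]
{{{{{{}}B}B}B}B}B ⇒ {{{{{{}}{B}B}B}B}B}B   [B → { B } B]
{{{{{{}}{B}B}B}B}B}B ⇒ {{{{{{}}{S}B}B}B}B}B   [B → S]
{{{{{{}}{S}B}B}B}B}B ⇒ {{{{{{}}{[]}B}B}B}B}B   [S → [ ]]
{{{{{{}}{[]}B}B}B}B}B ⇒ {{{{{{}}{[]}{}}B}B}B}B   [B → { }]
{{{{{{}}{[]}{}}B}B}B}B ⇒ {{{{{{}}{[]}{}}{}}B}B}B   [B → { }]
{{{{{{}}{[]}{}}{}}B}B}B ⇒ {{{{{{}}{[]}{}}{}}{}}B}B   [B → { }]
{{{{{{}}{[]}{}}{}}{}}B}B ⇒ {{{{{{}}{[]}{}}{}}{}}{}}B   [B → { }]
{{{{{{}}{[]}{}}{}}{}}{}}B ⇒ {{{{{{}}{[]}{}}{}}{}}{}}{}   [B → { }]

B⇒{B}B⇒{{B}B}B⇒{{{B}B}B}B⇒{{{{B}B}B}B}B⇒{{{{{B}B}B}B}B}B⇒{{{{{{}}B}B}B}B}B⇒{{{{{{}}{B}B}B}B}B}B⇒{{{{{{}}{S}B}B}B}B}B⇒{{{{{{}}{[]}B}B}B}B}B⇒{{{{{{}}{[]}{}}B}B}B}B⇒{{{{{{}}{[]}{}}{}}B}B}B⇒{{{{{{}}{[]}{}}{}}{}}B}B⇒{{{{{{}}{[]}{}}{}}{}}{}}B⇒{{{{{{}}{[]}{}}{}}{}}{}}{}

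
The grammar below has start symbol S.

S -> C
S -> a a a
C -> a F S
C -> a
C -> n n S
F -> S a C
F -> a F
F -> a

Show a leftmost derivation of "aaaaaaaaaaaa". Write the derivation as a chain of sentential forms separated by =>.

S=>C=>aFS=>aaFS=>aaaFS=>aaaaFS=>aaaaSaCS=>aaaaaaaaCS=>aaaaaaaaaS=>aaaaaaaaaaaa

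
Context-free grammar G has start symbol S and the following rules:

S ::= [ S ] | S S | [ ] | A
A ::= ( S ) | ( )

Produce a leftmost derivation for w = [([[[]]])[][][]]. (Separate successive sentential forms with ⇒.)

S ⇒ [S] ⇒ [SS] ⇒ [SSS] ⇒ [SSSS] ⇒ [ASSS] ⇒ [(S)SSS] ⇒ [([S])SSS] ⇒ [([[S]])SSS] ⇒ [([[[]]])SSS] ⇒ [([[[]]])[]SS] ⇒ [([[[]]])[][]S] ⇒ [([[[]]])[][][]]

S ⇒ [S]   [S ::= [ S ]]
[S] ⇒ [SS]   [S ::= S S]
[SS] ⇒ [SSS]   [S ::= S S]
[SSS] ⇒ [SSSS]   [S ::= S S]
[SSSS] ⇒ [ASSS]   [S ::= A]
[ASSS] ⇒ [(S)SSS]   [A ::= ( S )]
[(S)SSS] ⇒ [([S])SSS]   [S ::= [ S ]]
[([S])SSS] ⇒ [([[S]])SSS]   [S ::= [ S ]]
[([[S]])SSS] ⇒ [([[[]]])SSS]   [S ::= [ ]]
[([[[]]])SSS] ⇒ [([[[]]])[]SS]   [S ::= [ ]]
[([[[]]])[]SS] ⇒ [([[[]]])[][]S]   [S ::= [ ]]
[([[[]]])[][]S] ⇒ [([[[]]])[][][]]   [S ::= [ ]]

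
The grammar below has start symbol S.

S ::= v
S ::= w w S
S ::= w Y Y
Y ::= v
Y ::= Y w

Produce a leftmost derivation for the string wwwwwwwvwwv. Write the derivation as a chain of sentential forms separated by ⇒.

S ⇒ wwS   [S ::= w w S]
wwS ⇒ wwwwS   [S ::= w w S]
wwwwS ⇒ wwwwwwS   [S ::= w w S]
wwwwwwS ⇒ wwwwwwwYY   [S ::= w Y Y]
wwwwwwwYY ⇒ wwwwwwwYwY   [Y ::= Y w]
wwwwwwwYwY ⇒ wwwwwwwYwwY   [Y ::= Y w]
wwwwwwwYwwY ⇒ wwwwwwwvwwY   [Y ::= v]
wwwwwwwvwwY ⇒ wwwwwwwvwwv   [Y ::= v]

S ⇒ wwS ⇒ wwwwS ⇒ wwwwwwS ⇒ wwwwwwwYY ⇒ wwwwwwwYwY ⇒ wwwwwwwYwwY ⇒ wwwwwwwvwwY ⇒ wwwwwwwvwwv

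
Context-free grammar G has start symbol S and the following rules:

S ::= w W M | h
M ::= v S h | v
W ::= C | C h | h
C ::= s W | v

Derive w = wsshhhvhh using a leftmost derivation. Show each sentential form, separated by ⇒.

S ⇒ wWM   [S ::= w W M]
wWM ⇒ wChM   [W ::= C h]
wChM ⇒ wsWhM   [C ::= s W]
wsWhM ⇒ wsChhM   [W ::= C h]
wsChhM ⇒ wssWhhM   [C ::= s W]
wssWhhM ⇒ wsshhhM   [W ::= h]
wsshhhM ⇒ wsshhhvSh   [M ::= v S h]
wsshhhvSh ⇒ wsshhhvhh   [S ::= h]

S⇒wWM⇒wChM⇒wsWhM⇒wsChhM⇒wssWhhM⇒wsshhhM⇒wsshhhvSh⇒wsshhhvhh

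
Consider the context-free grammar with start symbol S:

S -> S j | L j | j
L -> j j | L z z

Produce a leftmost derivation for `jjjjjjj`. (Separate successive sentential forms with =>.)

S => Sj   [S -> S j]
Sj => Sjj   [S -> S j]
Sjj => Sjjj   [S -> S j]
Sjjj => Sjjjj   [S -> S j]
Sjjjj => Ljjjjj   [S -> L j]
Ljjjjj => jjjjjjj   [L -> j j]

S => Sj => Sjj => Sjjj => Sjjjj => Ljjjjj => jjjjjjj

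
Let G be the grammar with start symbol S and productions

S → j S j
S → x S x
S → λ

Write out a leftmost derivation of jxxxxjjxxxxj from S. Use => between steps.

S => jSj => jxSxj => jxxSxxj => jxxxSxxxj => jxxxxSxxxxj => jxxxxjSjxxxxj => jxxxxjjxxxxj

S => jSj   [S → j S j]
jSj => jxSxj   [S → x S x]
jxSxj => jxxSxxj   [S → x S x]
jxxSxxj => jxxxSxxxj   [S → x S x]
jxxxSxxxj => jxxxxSxxxxj   [S → x S x]
jxxxxSxxxxj => jxxxxjSjxxxxj   [S → j S j]
jxxxxjSjxxxxj => jxxxxjjxxxxj   [S → λ]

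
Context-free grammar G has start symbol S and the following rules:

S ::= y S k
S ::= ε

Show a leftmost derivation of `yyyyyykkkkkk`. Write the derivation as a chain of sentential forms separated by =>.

S=>ySk=>yySkk=>yyySkkk=>yyyySkkkk=>yyyyySkkkkk=>yyyyyySkkkkkk=>yyyyyykkkkkk

S => ySk   [S ::= y S k]
ySk => yySkk   [S ::= y S k]
yySkk => yyySkkk   [S ::= y S k]
yyySkkk => yyyySkkkk   [S ::= y S k]
yyyySkkkk => yyyyySkkkkk   [S ::= y S k]
yyyyySkkkkk => yyyyyySkkkkkk   [S ::= y S k]
yyyyyySkkkkkk => yyyyyykkkkkk   [S ::= ε]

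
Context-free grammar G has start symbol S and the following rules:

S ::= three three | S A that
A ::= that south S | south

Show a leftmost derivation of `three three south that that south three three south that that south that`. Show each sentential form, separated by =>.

S => S A that => S A that A that => S A that A that A that => three three A that A that A that => three three south that A that A that => three three south that that south S that A that => three three south that that south S A that that A that => three three south that that south three three A that that A that => three three south that that south three three south that that A that => three three south that that south three three south that that south that

S => S A that   [S ::= S A that]
S A that => S A that A that   [S ::= S A that]
S A that A that => S A that A that A that   [S ::= S A that]
S A that A that A that => three three A that A that A that   [S ::= three three]
three three A that A that A that => three three south that A that A that   [A ::= south]
three three south that A that A that => three three south that that south S that A that   [A ::= that south S]
three three south that that south S that A that => three three south that that south S A that that A that   [S ::= S A that]
three three south that that south S A that that A that => three three south that that south three three A that that A that   [S ::= three three]
three three south that that south three three A that that A that => three three south that that south three three south that that A that   [A ::= south]
three three south that that south three three south that that A that => three three south that that south three three south that that south that   [A ::= south]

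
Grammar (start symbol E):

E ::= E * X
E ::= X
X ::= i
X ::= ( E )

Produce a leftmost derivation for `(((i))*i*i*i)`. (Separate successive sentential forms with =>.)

E => X   [E ::= X]
X => (E)   [X ::= ( E )]
(E) => (E*X)   [E ::= E * X]
(E*X) => (E*X*X)   [E ::= E * X]
(E*X*X) => (E*X*X*X)   [E ::= E * X]
(E*X*X*X) => (X*X*X*X)   [E ::= X]
(X*X*X*X) => ((E)*X*X*X)   [X ::= ( E )]
((E)*X*X*X) => ((X)*X*X*X)   [E ::= X]
((X)*X*X*X) => (((E))*X*X*X)   [X ::= ( E )]
(((E))*X*X*X) => (((X))*X*X*X)   [E ::= X]
(((X))*X*X*X) => (((i))*X*X*X)   [X ::= i]
(((i))*X*X*X) => (((i))*i*X*X)   [X ::= i]
(((i))*i*X*X) => (((i))*i*i*X)   [X ::= i]
(((i))*i*i*X) => (((i))*i*i*i)   [X ::= i]

E => X => (E) => (E*X) => (E*X*X) => (E*X*X*X) => (X*X*X*X) => ((E)*X*X*X) => ((X)*X*X*X) => (((E))*X*X*X) => (((X))*X*X*X) => (((i))*X*X*X) => (((i))*i*X*X) => (((i))*i*i*X) => (((i))*i*i*i)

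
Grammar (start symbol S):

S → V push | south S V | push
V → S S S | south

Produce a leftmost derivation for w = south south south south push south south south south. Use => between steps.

S => south S V => south south S V V => south south south S V V V => south south south south S V V V V => south south south south push V V V V => south south south south push south V V V => south south south south push south south V V => south south south south push south south south V => south south south south push south south south south

S => south S V   [S → south S V]
south S V => south south S V V   [S → south S V]
south south S V V => south south south S V V V   [S → south S V]
south south south S V V V => south south south south S V V V V   [S → south S V]
south south south south S V V V V => south south south south push V V V V   [S → push]
south south south south push V V V V => south south south south push south V V V   [V → south]
south south south south push south V V V => south south south south push south south V V   [V → south]
south south south south push south south V V => south south south south push south south south V   [V → south]
south south south south push south south south V => south south south south push south south south south   [V → south]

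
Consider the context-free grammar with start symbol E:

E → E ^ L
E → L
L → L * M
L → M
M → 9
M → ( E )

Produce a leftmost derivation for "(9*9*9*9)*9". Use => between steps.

E=>L=>L*M=>M*M=>(E)*M=>(L)*M=>(L*M)*M=>(L*M*M)*M=>(L*M*M*M)*M=>(M*M*M*M)*M=>(9*M*M*M)*M=>(9*9*M*M)*M=>(9*9*9*M)*M=>(9*9*9*9)*M=>(9*9*9*9)*9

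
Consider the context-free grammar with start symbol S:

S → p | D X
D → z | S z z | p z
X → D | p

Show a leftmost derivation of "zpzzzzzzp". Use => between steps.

S => DX => SzzX => DXzzX => zXzzX => zDzzX => zSzzzzX => zDXzzzzX => zpzXzzzzX => zpzDzzzzX => zpzzzzzzX => zpzzzzzzp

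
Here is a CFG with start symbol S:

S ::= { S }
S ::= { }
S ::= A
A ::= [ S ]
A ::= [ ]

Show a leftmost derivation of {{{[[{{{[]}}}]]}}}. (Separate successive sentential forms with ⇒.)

S ⇒ {S} ⇒ {{S}} ⇒ {{{S}}} ⇒ {{{A}}} ⇒ {{{[S]}}} ⇒ {{{[A]}}} ⇒ {{{[[S]]}}} ⇒ {{{[[{S}]]}}} ⇒ {{{[[{{S}}]]}}} ⇒ {{{[[{{{S}}}]]}}} ⇒ {{{[[{{{A}}}]]}}} ⇒ {{{[[{{{[]}}}]]}}}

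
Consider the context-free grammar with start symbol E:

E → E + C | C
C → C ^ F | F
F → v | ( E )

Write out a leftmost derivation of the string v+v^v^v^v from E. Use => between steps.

E => E+C => C+C => F+C => v+C => v+C^F => v+C^F^F => v+C^F^F^F => v+F^F^F^F => v+v^F^F^F => v+v^v^F^F => v+v^v^v^F => v+v^v^v^v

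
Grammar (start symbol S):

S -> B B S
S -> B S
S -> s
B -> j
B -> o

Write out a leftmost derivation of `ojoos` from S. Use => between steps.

S=>BBS=>oBS=>ojS=>ojBS=>ojoS=>ojoBS=>ojooS=>ojoos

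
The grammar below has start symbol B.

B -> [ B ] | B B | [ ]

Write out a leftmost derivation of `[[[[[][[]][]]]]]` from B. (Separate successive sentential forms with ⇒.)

B⇒[B]⇒[[B]]⇒[[[B]]]⇒[[[[B]]]]⇒[[[[BB]]]]⇒[[[[BBB]]]]⇒[[[[[]BB]]]]⇒[[[[[][B]B]]]]⇒[[[[[][[]]B]]]]⇒[[[[[][[]][]]]]]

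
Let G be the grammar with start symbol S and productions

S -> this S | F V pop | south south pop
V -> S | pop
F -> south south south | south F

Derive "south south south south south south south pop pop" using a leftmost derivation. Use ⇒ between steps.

S ⇒ F V pop   [S -> F V pop]
F V pop ⇒ south F V pop   [F -> south F]
south F V pop ⇒ south south F V pop   [F -> south F]
south south F V pop ⇒ south south south south south V pop   [F -> south south south]
south south south south south V pop ⇒ south south south south south S pop   [V -> S]
south south south south south S pop ⇒ south south south south south south south pop pop   [S -> south south pop]

S ⇒ F V pop ⇒ south F V pop ⇒ south south F V pop ⇒ south south south south south V pop ⇒ south south south south south S pop ⇒ south south south south south south south pop pop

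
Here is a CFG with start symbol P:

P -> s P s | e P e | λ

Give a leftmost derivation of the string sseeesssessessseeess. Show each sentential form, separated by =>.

P => sPs   [P -> s P s]
sPs => ssPss   [P -> s P s]
ssPss => ssePess   [P -> e P e]
ssePess => sseePeess   [P -> e P e]
sseePeess => sseeePeeess   [P -> e P e]
sseeePeeess => sseeesPseeess   [P -> s P s]
sseeesPseeess => sseeessPsseeess   [P -> s P s]
sseeessPsseeess => sseeesssPssseeess   [P -> s P s]
sseeesssPssseeess => sseeesssePessseeess   [P -> e P e]
sseeesssePessseeess => sseeesssesPsessseeess   [P -> s P s]
sseeesssesPsessseeess => sseeesssessessseeess   [P -> λ]

P => sPs => ssPss => ssePess => sseePeess => sseeePeeess => sseeesPseeess => sseeessPsseeess => sseeesssPssseeess => sseeesssePessseeess => sseeesssesPsessseeess => sseeesssessessseeess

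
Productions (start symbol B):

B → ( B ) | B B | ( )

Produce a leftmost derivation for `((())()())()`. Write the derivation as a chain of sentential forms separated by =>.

B=>BB=>(B)B=>(BB)B=>(BBB)B=>((B)BB)B=>((())BB)B=>((())()B)B=>((())()())B=>((())()())()

B => BB   [B → B B]
BB => (B)B   [B → ( B )]
(B)B => (BB)B   [B → B B]
(BB)B => (BBB)B   [B → B B]
(BBB)B => ((B)BB)B   [B → ( B )]
((B)BB)B => ((())BB)B   [B → ( )]
((())BB)B => ((())()B)B   [B → ( )]
((())()B)B => ((())()())B   [B → ( )]
((())()())B => ((())()())()   [B → ( )]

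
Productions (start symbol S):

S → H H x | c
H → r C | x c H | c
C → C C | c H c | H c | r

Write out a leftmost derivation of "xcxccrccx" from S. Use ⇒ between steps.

S ⇒ HHx ⇒ xcHHx ⇒ xcxcHHx ⇒ xcxccHx ⇒ xcxccrCx ⇒ xcxccrHcx ⇒ xcxccrccx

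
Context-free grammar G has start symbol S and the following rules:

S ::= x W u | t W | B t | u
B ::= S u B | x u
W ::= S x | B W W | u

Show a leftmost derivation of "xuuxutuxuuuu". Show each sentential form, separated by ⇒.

S⇒xWu⇒xBWWu⇒xSuBWWu⇒xBtuBWWu⇒xSuBtuBWWu⇒xuuBtuBWWu⇒xuuxutuBWWu⇒xuuxutuxuWWu⇒xuuxutuxuuWu⇒xuuxutuxuuuu

S ⇒ xWu   [S ::= x W u]
xWu ⇒ xBWWu   [W ::= B W W]
xBWWu ⇒ xSuBWWu   [B ::= S u B]
xSuBWWu ⇒ xBtuBWWu   [S ::= B t]
xBtuBWWu ⇒ xSuBtuBWWu   [B ::= S u B]
xSuBtuBWWu ⇒ xuuBtuBWWu   [S ::= u]
xuuBtuBWWu ⇒ xuuxutuBWWu   [B ::= x u]
xuuxutuBWWu ⇒ xuuxutuxuWWu   [B ::= x u]
xuuxutuxuWWu ⇒ xuuxutuxuuWu   [W ::= u]
xuuxutuxuuWu ⇒ xuuxutuxuuuu   [W ::= u]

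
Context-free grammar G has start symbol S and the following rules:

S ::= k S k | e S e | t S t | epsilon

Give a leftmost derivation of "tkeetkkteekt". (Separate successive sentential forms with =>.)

S=>tSt=>tkSkt=>tkeSekt=>tkeeSeekt=>tkeetSteekt=>tkeetkSkteekt=>tkeetkkteekt

S => tSt   [S ::= t S t]
tSt => tkSkt   [S ::= k S k]
tkSkt => tkeSekt   [S ::= e S e]
tkeSekt => tkeeSeekt   [S ::= e S e]
tkeeSeekt => tkeetSteekt   [S ::= t S t]
tkeetSteekt => tkeetkSkteekt   [S ::= k S k]
tkeetkSkteekt => tkeetkkteekt   [S ::= epsilon]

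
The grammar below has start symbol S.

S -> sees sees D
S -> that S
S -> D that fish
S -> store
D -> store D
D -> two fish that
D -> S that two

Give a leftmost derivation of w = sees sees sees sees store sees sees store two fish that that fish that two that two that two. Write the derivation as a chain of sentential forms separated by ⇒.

S ⇒ sees sees D ⇒ sees sees S that two ⇒ sees sees sees sees D that two ⇒ sees sees sees sees store D that two ⇒ sees sees sees sees store S that two that two ⇒ sees sees sees sees store sees sees D that two that two ⇒ sees sees sees sees store sees sees store D that two that two ⇒ sees sees sees sees store sees sees store S that two that two that two ⇒ sees sees sees sees store sees sees store D that fish that two that two that two ⇒ sees sees sees sees store sees sees store two fish that that fish that two that two that two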